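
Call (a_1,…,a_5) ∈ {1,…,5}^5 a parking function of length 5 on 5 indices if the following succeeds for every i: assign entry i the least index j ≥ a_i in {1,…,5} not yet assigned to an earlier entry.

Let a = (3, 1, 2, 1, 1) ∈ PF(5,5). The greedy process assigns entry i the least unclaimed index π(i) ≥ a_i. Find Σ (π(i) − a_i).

Σπ = 5·6/2 = 15 (π permutes [5]); Σa = 3+1+2+1+1 = 8; disp = 15−8 = 7.

7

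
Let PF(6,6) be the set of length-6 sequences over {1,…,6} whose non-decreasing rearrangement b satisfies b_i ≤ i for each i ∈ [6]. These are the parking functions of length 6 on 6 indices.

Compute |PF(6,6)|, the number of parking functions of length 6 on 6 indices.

16807

#PF = 1·7^5 = 1 · 16807 = 16807 (Pollak)
E.g. (3,1,6,1,3,2) → sorted (1,1,2,3,3,6): b_i ≤ i ∀i, a PF.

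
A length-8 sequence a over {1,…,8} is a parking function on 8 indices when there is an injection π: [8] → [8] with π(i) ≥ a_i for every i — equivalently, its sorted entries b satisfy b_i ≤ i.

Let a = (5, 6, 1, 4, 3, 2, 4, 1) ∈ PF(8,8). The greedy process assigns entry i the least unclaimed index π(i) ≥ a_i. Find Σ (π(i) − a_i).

Σπ = 36 ({1..8} each once); Σa = 5+6+1+4+3+2+4+1 = 26; disp = 36−26 = 10.

10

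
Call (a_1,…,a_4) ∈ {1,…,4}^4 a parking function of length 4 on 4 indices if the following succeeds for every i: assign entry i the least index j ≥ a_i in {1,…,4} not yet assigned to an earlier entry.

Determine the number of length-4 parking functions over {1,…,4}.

125

|PF(4,4)| = (4+1−4)·(4+1)^{4−1} = 1×125 = 125 (Konheim–Weiss)
One tuple (2,4,1,2) → sorted (1,2,2,4): b_i ≤ i ∀i, a PF.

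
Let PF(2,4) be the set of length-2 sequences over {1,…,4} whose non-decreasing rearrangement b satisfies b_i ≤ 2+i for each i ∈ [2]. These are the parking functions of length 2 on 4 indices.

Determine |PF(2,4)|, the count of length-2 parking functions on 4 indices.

|PF(2,4)| = (4+1−2)·(4+1)^{2−1} = 3 · 5 = 15 [KW]
Check (3,3) → sorted (3,3): b_i ≤ 2+i ∀i, a PF.

15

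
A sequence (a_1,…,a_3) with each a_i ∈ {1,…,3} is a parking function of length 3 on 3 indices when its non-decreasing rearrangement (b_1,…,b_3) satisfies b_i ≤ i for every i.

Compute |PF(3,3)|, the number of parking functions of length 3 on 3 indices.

Count = 1·4^2 = 1×16 = 16
One tuple (1,2,1) → sorted (1,1,2): b_i ≤ i ∀i, a PF.

16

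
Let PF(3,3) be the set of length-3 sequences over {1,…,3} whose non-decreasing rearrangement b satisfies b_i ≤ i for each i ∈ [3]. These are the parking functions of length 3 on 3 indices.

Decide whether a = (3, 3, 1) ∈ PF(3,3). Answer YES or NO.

NO

Rearranged: b = (1, 3, 3).
  b_1=1 ≤ 1
  b_2=3 > 2
  fails at i=2 ⇒ NO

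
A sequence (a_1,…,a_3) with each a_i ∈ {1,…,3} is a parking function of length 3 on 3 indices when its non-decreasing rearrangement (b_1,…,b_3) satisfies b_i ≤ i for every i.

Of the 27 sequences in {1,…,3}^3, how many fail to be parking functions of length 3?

Count = (3−3+1)·(3+1)^(3−1) = 1·16 = 16 [KW]
Check (3,3,3) → sorted (3,3,3): b_1=3>1, not a PF.
3^3 − 16 = 27 − 16 = 11

11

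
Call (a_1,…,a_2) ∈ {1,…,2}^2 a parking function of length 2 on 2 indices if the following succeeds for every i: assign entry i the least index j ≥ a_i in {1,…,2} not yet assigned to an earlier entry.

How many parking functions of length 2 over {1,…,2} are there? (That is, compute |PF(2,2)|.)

3

|PF(2,2)| = 1·3^1 = 1 · 3 = 3
Check (2,1) → sorted (1,2): b_i ≤ i ∀i, a PF.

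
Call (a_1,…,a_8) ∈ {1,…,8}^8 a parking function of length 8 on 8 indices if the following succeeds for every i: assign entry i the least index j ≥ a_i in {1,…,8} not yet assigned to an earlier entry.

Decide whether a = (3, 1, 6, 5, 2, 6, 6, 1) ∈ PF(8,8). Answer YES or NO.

Order a: b = (1, 1, 2, 3, 5, 6, 6, 6).
  b_1=1 ≤ 1
  b_2=1 ≤ 2
  b_3=2 ≤ 3
  b_4=3 ≤ 4
  b_5=5 ≤ 5
  b_6=6 ≤ 6
  b_7=6 ≤ 7
  b_8=6 ≤ 8
All bounds hold ⇒ YES

YES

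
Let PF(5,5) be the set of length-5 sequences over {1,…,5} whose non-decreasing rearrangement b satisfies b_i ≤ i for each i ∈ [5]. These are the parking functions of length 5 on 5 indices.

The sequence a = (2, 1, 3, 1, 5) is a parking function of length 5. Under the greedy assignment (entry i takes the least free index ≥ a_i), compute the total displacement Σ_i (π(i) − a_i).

Σπ(i) = 1+…+5 = 15; Σa = 2+1+3+1+5 = 12; disp = 15−12 = 3.

3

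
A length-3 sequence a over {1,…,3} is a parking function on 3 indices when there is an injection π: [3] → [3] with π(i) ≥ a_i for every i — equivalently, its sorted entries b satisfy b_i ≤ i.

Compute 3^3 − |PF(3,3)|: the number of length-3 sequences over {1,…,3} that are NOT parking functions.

#PF = 1·4^2 = 1×16 = 16 (Pollak)
One tuple (2,3,3) → sorted (2,3,3): b_1=2>1, not a PF.
3^3 − 16 = 27 − 16 = 11

11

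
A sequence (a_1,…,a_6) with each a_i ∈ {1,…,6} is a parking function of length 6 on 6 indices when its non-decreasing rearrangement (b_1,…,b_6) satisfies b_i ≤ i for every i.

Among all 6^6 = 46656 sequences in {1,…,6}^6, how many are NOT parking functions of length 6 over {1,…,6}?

29849

|PF| = (6+1−6)·(6+1)^{6−1} = 1 · 16807 = 16807 [KW]
Example (5,6,6,5,5,6) → sorted (5,5,5,6,6,6): b_1=5>1, not a PF.
Total 46656; non-PF = 46656−16807 = 29849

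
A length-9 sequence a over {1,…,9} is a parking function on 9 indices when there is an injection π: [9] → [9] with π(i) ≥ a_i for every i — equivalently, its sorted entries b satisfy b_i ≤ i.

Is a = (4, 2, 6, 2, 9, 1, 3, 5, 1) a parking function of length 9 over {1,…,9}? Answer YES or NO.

YES

Order a: b = (1, 1, 2, 2, 3, 4, 5, 6, 9).
  b_1=1 ≤ 1
  b_2=1 ≤ 2
  b_3=2 ≤ 3
  b_4=2 ≤ 4
  b_5=3 ≤ 5
  b_6=4 ≤ 6
  b_7=5 ≤ 7
  b_8=6 ≤ 8
  b_9=9 ≤ 9
All bounds hold ⇒ YES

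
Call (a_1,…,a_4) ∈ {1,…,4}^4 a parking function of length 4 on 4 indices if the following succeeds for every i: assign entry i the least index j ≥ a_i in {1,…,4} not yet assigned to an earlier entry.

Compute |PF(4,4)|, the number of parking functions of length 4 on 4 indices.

Count = (4−4+1)·(4+1)^(4−1) = 1·125 = 125 [KW]
Example (3,3,1,1) → sorted (1,1,3,3): b_i ≤ i ∀i, a PF.

125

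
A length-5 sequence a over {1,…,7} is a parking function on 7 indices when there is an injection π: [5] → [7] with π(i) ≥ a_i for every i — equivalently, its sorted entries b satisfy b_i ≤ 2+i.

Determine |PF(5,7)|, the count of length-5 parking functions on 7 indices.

Count = (7−5+1)·(7+1)^(5−1) = 3×4096 = 12288 (Konheim–Weiss)
Check (5,3,5,2,2) → sorted (2,2,3,5,5): b_i ≤ 2+i ∀i, a PF.

12288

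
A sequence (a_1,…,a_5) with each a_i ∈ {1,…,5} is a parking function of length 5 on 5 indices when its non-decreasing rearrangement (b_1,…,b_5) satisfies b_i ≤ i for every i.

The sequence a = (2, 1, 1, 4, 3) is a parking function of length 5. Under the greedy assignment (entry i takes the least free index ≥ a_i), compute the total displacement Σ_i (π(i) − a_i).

Σπ = 15 ({1..5} each once); Σa = 2+1+1+4+3 = 11; disp = 15−11 = 4.

4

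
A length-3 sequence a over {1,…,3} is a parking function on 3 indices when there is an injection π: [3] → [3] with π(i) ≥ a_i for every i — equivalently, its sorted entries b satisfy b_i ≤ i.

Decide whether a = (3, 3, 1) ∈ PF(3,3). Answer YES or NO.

NO

Rearranged: b = (1, 3, 3).
  b_1=1 ≤ 1
  b_2=3 > 2
  fails at i=2 ⇒ NO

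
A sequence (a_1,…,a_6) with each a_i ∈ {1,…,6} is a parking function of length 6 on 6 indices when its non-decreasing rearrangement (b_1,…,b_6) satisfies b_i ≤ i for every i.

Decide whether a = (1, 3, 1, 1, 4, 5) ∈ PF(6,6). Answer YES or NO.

Rearranged: b = (1, 1, 1, 3, 4, 5).
  b_1=1 ≤ 1
  b_2=1 ≤ 2
  b_3=1 ≤ 3
  b_4=3 ≤ 4
  b_5=4 ≤ 5
  b_6=5 ≤ 6
All bounds hold ⇒ YES

YES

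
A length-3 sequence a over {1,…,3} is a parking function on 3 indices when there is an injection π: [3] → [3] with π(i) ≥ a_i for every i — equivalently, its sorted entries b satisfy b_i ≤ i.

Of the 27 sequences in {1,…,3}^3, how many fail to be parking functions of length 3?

11

|PF(3,3)| = 1·4^2 = 1×16 = 16
One tuple (2,3,3) → sorted (2,3,3): b_1=2>1, not a PF.
So 27 − 16 = 11 fail.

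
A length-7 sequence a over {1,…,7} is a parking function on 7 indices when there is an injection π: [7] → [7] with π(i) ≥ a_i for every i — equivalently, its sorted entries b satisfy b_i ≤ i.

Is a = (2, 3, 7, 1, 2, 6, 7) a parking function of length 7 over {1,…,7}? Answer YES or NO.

Order a: b = (1, 2, 2, 3, 6, 7, 7).
  b_1=1 ≤ 1
  b_2=2 ≤ 2
  b_3=2 ≤ 3
  b_4=3 ≤ 4
  b_5=6 > 5
  fails at i=5 ⇒ NO

NO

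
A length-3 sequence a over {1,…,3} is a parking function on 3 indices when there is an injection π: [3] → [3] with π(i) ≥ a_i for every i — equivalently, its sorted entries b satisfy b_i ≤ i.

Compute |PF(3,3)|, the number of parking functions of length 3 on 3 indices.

|PF(3,3)| = 1·4^2 = 1 · 16 = 16 (Pollak)
Check (1,1,2) → sorted (1,1,2): b_i ≤ i ∀i, a PF.

16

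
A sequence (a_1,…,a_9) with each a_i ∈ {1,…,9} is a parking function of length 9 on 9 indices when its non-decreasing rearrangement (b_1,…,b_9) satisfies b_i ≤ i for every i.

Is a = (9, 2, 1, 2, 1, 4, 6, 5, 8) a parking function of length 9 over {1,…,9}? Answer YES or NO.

YES

Sorted: b = (1, 1, 2, 2, 4, 5, 6, 8, 9).
  b_1=1 ≤ 1
  b_2=1 ≤ 2
  b_3=2 ≤ 3
  b_4=2 ≤ 4
  b_5=4 ≤ 5
  b_6=5 ≤ 6
  b_7=6 ≤ 7
  b_8=8 ≤ 8
  b_9=9 ≤ 9
All bounds hold ⇒ YES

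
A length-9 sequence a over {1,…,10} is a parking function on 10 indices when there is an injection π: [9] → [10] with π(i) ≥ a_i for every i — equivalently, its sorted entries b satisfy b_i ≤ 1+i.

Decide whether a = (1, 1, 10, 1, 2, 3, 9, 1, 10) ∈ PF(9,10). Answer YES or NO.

NO

Order a: b = (1, 1, 1, 1, 2, 3, 9, 10, 10).
  b_1=1 ≤ 2
  b_2=1 ≤ 3
  b_3=1 ≤ 4
  b_4=1 ≤ 5
  b_5=2 ≤ 6
  b_6=3 ≤ 7
  b_7=9 > 8
  fails at i=7 ⇒ NO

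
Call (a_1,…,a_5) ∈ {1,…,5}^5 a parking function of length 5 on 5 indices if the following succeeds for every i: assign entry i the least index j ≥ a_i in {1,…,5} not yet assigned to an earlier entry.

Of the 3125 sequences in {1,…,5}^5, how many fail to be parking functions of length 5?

|PF(5,5)| = (5−5+1)·(5+1)^(5−1) = 1 · 1296 = 1296 (Pollak)
Example (1,2,4,5,5) → sorted (1,2,4,5,5): b_3=4>3, not a PF.
Total 3125; non-PF = 3125−1296 = 1829

1829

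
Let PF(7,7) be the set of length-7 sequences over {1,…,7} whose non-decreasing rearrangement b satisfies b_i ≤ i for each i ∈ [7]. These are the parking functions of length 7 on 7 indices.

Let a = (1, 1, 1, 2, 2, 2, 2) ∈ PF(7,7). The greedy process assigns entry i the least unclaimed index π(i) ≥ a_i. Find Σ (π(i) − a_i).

Σπ = 7·8/2 = 28 (π permutes [7]); Σa = 1+1+1+2+2+2+2 = 11; disp = 28−11 = 17.

17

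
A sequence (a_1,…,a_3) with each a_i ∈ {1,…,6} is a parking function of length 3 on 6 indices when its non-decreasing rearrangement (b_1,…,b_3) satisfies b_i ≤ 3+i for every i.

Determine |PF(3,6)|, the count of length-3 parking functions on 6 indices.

Count = (6+1−3)·(6+1)^{3−1} = 4×49 = 196
One tuple (5,6,2) → sorted (2,5,6): b_i ≤ 3+i ∀i, a PF.

196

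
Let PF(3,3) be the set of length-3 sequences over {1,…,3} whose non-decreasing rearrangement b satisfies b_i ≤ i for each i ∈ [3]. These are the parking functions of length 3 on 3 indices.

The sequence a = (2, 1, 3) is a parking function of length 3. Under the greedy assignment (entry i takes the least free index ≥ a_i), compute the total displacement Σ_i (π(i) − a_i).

Σπ(i) = 1+…+3 = 6; Σa = 2+1+3 = 6; disp = 6−6 = 0.

0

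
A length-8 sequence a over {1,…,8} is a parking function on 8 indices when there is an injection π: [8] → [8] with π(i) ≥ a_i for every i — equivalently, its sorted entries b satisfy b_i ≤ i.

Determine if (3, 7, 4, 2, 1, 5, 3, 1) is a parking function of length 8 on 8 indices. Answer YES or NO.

Sorted: b = (1, 1, 2, 3, 3, 4, 5, 7).
  b_1=1 ≤ 1
  b_2=1 ≤ 2
  b_3=2 ≤ 3
  b_4=3 ≤ 4
  b_5=3 ≤ 5
  b_6=4 ≤ 6
  b_7=5 ≤ 7
  b_8=7 ≤ 8
All bounds hold ⇒ YES

YES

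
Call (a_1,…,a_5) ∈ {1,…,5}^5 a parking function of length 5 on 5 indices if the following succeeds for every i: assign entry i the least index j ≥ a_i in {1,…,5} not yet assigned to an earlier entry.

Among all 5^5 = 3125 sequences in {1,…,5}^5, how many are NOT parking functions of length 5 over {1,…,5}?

Count = (6−5)·6^(5−1) = 1 · 1296 = 1296 [KW]
E.g. (5,4,5,5,3) → sorted (3,4,5,5,5): b_1=3>1, not a PF.
5^5 − 1296 = 3125 − 1296 = 1829

1829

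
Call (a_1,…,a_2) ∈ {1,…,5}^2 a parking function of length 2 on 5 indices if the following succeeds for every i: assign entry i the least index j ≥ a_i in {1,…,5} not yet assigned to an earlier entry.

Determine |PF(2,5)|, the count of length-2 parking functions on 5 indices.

24

|PF(2,5)| = (5+1−2)·(5+1)^{2−1} = 4×6 = 24 [KW]
Check (3,2) → sorted (2,3): b_i ≤ 3+i ∀i, a PF.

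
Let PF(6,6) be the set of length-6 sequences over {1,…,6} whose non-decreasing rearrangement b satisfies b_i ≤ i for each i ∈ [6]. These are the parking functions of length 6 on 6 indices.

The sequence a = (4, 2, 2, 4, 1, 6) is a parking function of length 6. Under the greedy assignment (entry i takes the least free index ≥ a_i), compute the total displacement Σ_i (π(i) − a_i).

2

Σπ = 21 ({1..6} each once); Σa = 4+2+2+4+1+6 = 19; disp = 21−19 = 2.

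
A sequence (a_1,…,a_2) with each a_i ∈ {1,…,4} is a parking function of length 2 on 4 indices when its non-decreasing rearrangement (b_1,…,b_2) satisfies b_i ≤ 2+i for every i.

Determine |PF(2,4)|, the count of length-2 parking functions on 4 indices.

15

Count = (4+1−2)·(4+1)^{2−1} = 3×5 = 15 (Pollak)
Check (3,3) → sorted (3,3): b_i ≤ 2+i ∀i, a PF.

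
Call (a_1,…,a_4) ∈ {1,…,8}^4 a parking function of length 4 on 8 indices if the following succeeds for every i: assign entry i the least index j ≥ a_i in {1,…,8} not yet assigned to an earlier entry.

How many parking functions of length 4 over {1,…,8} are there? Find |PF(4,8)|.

#PF = (9−4)·9^(4−1) = 5·729 = 3645 (Pollak)
One tuple (1,6,5,2) → sorted (1,2,5,6): b_i ≤ 4+i ∀i, a PF.

3645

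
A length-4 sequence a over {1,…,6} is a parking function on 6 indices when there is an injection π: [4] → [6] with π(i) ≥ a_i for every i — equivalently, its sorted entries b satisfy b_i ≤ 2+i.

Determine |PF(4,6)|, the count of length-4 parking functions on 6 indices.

|PF| = (7−4)·7^(4−1) = 3·343 = 1029
E.g. (3,5,1,5) → sorted (1,3,5,5): b_i ≤ 2+i ∀i, a PF.

1029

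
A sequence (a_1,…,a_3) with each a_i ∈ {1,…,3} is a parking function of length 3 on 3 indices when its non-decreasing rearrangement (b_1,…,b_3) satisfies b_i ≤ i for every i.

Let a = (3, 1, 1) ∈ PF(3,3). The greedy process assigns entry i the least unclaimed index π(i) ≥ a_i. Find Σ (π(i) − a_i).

Σπ = 6 ({1..3} each once); Σa = 3+1+1 = 5; disp = 6−5 = 1.

1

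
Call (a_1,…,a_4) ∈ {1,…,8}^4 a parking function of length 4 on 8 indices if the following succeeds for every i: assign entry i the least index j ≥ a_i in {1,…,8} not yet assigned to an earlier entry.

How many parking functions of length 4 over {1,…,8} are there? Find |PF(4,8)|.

3645

|PF| = (9−4)·9^(4−1) = 5×729 = 3645 (Konheim–Weiss)
E.g. (6,8,3,5) → sorted (3,5,6,8): b_i ≤ 4+i ∀i, a PF.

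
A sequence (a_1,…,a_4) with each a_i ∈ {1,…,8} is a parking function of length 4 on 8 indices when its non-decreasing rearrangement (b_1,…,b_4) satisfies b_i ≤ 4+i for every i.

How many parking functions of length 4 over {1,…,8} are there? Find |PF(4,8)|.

Count = (9−4)·9^(4−1) = 5·729 = 3645 (Pollak)
One tuple (4,4,4,7) → sorted (4,4,4,7): b_i ≤ 4+i ∀i, a PF.

3645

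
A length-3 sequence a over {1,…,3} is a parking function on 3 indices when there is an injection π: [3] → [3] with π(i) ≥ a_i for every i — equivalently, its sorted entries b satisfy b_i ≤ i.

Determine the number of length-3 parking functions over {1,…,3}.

16

#PF = (3−3+1)·(3+1)^(3−1) = 1×16 = 16 (Pollak)
E.g. (3,1,1) → sorted (1,1,3): b_i ≤ i ∀i, a PF.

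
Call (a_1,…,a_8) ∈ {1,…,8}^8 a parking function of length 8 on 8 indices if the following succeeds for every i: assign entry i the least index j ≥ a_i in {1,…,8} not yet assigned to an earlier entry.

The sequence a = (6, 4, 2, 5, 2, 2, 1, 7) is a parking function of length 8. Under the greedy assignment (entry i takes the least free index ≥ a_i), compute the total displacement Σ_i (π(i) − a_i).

7

Σπ = 8·9/2 = 36 (π permutes [8]); Σa = 6+4+2+5+2+2+1+7 = 29; disp = 36−29 = 7.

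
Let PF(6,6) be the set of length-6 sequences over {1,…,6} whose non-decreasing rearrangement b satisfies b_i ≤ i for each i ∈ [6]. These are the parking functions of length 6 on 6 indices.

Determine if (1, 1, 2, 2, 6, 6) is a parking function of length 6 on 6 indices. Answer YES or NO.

NO

Sorted: b = (1, 1, 2, 2, 6, 6).
  b_1=1 ≤ 1
  b_2=1 ≤ 2
  b_3=2 ≤ 3
  b_4=2 ≤ 4
  b_5=6 > 5
  fails at i=5 ⇒ NO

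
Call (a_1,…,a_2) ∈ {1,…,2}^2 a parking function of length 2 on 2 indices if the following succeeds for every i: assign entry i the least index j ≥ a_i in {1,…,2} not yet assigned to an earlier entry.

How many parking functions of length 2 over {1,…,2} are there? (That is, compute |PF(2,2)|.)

|PF(2,2)| = 1·3^1 = 1 · 3 = 3 (Konheim–Weiss)
Check (1,1) → sorted (1,1): b_i ≤ i ∀i, a PF.

3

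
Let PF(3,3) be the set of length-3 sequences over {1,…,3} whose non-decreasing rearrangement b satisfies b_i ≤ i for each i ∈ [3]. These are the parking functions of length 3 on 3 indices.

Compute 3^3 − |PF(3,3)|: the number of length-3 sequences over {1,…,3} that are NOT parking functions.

11

|PF(3,3)| = (4−3)·4^(3−1) = 1×16 = 16 (Konheim–Weiss)
One tuple (3,2,2) → sorted (2,2,3): b_1=2>1, not a PF.
Total 27; non-PF = 27−16 = 11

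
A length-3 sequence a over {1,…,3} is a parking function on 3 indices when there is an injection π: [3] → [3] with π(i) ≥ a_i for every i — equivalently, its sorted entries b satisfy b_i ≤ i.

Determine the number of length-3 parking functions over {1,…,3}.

16

|PF| = (3+1−3)·(3+1)^{3−1} = 1 · 16 = 16 [KW]
One tuple (3,2,1) → sorted (1,2,3): b_i ≤ i ∀i, a PF.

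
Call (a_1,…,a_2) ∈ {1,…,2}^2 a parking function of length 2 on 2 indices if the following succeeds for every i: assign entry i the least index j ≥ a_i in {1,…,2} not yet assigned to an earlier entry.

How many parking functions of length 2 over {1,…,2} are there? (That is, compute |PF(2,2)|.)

3

Count = (2−2+1)·(2+1)^(2−1) = 1×3 = 3 (Pollak)
Check (1,2) → sorted (1,2): b_i ≤ i ∀i, a PF.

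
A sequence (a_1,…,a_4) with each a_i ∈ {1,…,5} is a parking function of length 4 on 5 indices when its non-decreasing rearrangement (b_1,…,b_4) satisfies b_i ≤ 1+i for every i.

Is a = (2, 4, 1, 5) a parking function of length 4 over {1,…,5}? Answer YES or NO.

YES

Order a: b = (1, 2, 4, 5).
  b_1=1 ≤ 2
  b_2=2 ≤ 3
  b_3=4 ≤ 4
  b_4=5 ≤ 5
All bounds hold ⇒ YES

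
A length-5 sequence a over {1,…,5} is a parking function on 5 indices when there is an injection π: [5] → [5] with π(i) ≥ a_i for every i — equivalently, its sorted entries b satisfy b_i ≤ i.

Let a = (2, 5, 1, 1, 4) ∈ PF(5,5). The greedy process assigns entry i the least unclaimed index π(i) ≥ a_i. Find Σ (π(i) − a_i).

2

Σπ = 5·6/2 = 15 (π permutes [5]); Σa = 2+5+1+1+4 = 13; disp = 15−13 = 2.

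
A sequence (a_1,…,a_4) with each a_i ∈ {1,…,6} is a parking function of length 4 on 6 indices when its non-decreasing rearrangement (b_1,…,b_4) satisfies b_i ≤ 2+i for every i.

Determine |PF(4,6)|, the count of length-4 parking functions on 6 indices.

|PF(4,6)| = (6−4+1)·(6+1)^(4−1) = 3 · 343 = 1029
E.g. (3,2,3,1) → sorted (1,2,3,3): b_i ≤ 2+i ∀i, a PF.

1029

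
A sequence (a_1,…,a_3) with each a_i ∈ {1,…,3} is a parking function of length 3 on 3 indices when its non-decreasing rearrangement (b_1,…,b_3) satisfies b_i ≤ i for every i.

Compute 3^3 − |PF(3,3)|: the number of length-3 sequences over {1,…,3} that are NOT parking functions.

11

|PF| = 1·4^2 = 1×16 = 16 [KW]
E.g. (2,2,3) → sorted (2,2,3): b_1=2>1, not a PF.
So 27 − 16 = 11 fail.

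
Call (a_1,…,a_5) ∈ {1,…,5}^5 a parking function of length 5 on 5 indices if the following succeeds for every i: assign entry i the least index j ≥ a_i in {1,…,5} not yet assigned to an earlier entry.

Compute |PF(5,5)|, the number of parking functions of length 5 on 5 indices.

1296

Count = (6−5)·6^(5−1) = 1 · 1296 = 1296 (Konheim–Weiss)
One tuple (5,4,1,1,1) → sorted (1,1,1,4,5): b_i ≤ i ∀i, a PF.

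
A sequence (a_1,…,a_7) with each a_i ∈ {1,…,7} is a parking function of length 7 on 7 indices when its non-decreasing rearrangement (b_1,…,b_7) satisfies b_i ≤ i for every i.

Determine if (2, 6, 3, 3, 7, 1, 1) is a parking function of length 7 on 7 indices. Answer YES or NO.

Rearranged: b = (1, 1, 2, 3, 3, 6, 7).
  b_1=1 ≤ 1
  b_2=1 ≤ 2
  b_3=2 ≤ 3
  b_4=3 ≤ 4
  b_5=3 ≤ 5
  b_6=6 ≤ 6
  b_7=7 ≤ 7
All bounds hold ⇒ YES

YES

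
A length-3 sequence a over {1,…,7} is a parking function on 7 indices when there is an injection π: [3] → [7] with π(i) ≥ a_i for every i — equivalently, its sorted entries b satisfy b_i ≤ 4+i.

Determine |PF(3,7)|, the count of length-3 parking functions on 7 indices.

320

Count = 5·8^2 = 5×64 = 320
Check (5,4,5) → sorted (4,5,5): b_i ≤ 4+i ∀i, a PF.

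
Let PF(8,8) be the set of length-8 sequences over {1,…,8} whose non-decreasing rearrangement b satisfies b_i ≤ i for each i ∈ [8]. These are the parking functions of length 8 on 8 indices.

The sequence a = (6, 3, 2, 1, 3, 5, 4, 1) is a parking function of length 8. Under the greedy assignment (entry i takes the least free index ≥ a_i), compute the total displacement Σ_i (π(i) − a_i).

Σπ(i) = 1+…+8 = 36; Σa = 6+3+2+1+3+5+4+1 = 25; disp = 36−25 = 11.

11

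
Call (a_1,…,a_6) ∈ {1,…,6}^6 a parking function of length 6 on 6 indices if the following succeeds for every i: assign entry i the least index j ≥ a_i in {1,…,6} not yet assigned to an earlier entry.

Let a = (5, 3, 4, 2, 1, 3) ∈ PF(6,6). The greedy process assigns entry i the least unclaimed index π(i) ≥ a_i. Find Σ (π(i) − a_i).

Σπ = 6·7/2 = 21 (π permutes [6]); Σa = 5+3+4+2+1+3 = 18; disp = 21−18 = 3.

3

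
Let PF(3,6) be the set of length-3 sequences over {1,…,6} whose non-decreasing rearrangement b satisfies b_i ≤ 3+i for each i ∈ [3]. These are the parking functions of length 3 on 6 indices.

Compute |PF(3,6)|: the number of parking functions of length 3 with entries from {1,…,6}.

196

|PF(3,6)| = (6+1−3)·(6+1)^{3−1} = 4×49 = 196 (Pollak)
One tuple (3,5,5) → sorted (3,5,5): b_i ≤ 3+i ∀i, a PF.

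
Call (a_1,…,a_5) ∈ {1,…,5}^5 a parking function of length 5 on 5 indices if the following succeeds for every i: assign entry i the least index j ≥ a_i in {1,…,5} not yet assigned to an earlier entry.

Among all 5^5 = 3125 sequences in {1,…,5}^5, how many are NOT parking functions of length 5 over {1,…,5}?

|PF| = 1·6^4 = 1·1296 = 1296
Check (4,3,2,5,4) → sorted (2,3,4,4,5): b_1=2>1, not a PF.
5^5 − 1296 = 3125 − 1296 = 1829

1829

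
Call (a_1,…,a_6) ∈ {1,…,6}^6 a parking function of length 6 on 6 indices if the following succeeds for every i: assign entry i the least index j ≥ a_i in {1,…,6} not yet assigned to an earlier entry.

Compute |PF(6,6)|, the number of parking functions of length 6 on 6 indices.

16807

#PF = (6−6+1)·(6+1)^(6−1) = 1·16807 = 16807
E.g. (2,4,6,3,5,1) → sorted (1,2,3,4,5,6): b_i ≤ i ∀i, a PF.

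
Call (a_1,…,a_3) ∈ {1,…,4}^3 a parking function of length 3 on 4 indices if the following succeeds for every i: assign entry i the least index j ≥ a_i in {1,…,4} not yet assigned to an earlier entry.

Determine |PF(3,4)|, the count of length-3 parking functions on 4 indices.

50

#PF = (5−3)·5^(3−1) = 2 · 25 = 50 [KW]
One tuple (2,4,3) → sorted (2,3,4): b_i ≤ 1+i ∀i, a PF.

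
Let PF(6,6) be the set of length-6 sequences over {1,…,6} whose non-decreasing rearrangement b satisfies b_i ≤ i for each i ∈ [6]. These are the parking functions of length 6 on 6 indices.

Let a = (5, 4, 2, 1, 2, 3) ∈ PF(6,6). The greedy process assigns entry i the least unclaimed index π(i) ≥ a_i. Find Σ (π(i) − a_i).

Σπ = 6·7/2 = 21 (π permutes [6]); Σa = 5+4+2+1+2+3 = 17; disp = 21−17 = 4.

4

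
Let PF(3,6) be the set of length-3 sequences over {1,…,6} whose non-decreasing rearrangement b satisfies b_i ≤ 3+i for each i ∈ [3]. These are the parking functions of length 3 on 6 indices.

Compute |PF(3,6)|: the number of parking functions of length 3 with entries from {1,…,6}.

196

Count = (6+1−3)·(6+1)^{3−1} = 4·49 = 196 [KW]
E.g. (4,4,3) → sorted (3,4,4): b_i ≤ 3+i ∀i, a PF.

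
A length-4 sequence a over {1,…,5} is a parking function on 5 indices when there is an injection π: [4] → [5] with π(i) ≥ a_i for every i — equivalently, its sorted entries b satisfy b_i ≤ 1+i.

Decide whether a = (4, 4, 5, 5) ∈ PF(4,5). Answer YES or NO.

Rearranged: b = (4, 4, 5, 5).
  b_1=4 > 2
  fails at i=1 ⇒ NO

NO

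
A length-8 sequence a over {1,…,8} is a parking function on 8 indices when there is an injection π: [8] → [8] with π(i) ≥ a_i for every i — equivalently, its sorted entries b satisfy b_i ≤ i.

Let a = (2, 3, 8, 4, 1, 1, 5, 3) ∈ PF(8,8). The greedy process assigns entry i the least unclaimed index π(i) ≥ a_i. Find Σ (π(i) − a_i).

Σπ(i) = 1+…+8 = 36; Σa = 2+3+8+4+1+1+5+3 = 27; disp = 36−27 = 9.

9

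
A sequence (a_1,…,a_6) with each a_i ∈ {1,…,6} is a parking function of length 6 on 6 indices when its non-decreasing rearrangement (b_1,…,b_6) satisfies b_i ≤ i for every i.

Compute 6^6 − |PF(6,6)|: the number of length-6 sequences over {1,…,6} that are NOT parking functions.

29849

|PF| = 1·7^5 = 1 · 16807 = 16807
One tuple (6,6,1,1,6,3) → sorted (1,1,3,6,6,6): b_4=6>4, not a PF.
6^6 − 16807 = 46656 − 16807 = 29849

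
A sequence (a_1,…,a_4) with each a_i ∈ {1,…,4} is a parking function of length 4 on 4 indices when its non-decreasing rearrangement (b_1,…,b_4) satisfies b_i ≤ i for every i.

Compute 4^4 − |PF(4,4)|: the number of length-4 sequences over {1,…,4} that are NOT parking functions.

131

|PF| = (5−4)·5^(4−1) = 1×125 = 125 (Konheim–Weiss)
One tuple (2,3,3,4) → sorted (2,3,3,4): b_1=2>1, not a PF.
Total 256; non-PF = 256−125 = 131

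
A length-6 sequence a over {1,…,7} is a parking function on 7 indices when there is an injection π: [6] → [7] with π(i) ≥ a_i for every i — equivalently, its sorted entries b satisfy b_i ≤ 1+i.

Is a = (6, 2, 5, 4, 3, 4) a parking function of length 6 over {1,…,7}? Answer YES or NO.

Sorted: b = (2, 3, 4, 4, 5, 6).
  b_1=2 ≤ 2
  b_2=3 ≤ 3
  b_3=4 ≤ 4
  b_4=4 ≤ 5
  b_5=5 ≤ 6
  b_6=6 ≤ 7
All bounds hold ⇒ YES

YES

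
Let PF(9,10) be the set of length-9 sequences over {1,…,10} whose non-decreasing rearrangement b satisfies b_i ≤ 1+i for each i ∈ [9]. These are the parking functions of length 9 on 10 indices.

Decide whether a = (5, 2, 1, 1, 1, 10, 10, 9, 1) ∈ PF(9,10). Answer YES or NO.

NO

Order a: b = (1, 1, 1, 1, 2, 5, 9, 10, 10).
  b_1=1 ≤ 2
  b_2=1 ≤ 3
  b_3=1 ≤ 4
  b_4=1 ≤ 5
  b_5=2 ≤ 6
  b_6=5 ≤ 7
  b_7=9 > 8
  fails at i=7 ⇒ NO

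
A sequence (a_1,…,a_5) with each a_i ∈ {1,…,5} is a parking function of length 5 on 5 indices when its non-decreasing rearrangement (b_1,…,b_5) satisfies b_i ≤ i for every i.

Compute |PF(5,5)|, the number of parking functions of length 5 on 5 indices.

Count = (6−5)·6^(5−1) = 1 · 1296 = 1296 [KW]
E.g. (1,3,5,1,1) → sorted (1,1,1,3,5): b_i ≤ i ∀i, a PF.

1296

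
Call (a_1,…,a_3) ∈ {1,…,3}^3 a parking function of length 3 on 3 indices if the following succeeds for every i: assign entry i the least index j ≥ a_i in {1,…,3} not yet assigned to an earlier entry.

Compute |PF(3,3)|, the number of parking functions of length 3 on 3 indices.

Count = 1·4^2 = 1·16 = 16 (Pollak)
Example (2,3,1) → sorted (1,2,3): b_i ≤ i ∀i, a PF.

16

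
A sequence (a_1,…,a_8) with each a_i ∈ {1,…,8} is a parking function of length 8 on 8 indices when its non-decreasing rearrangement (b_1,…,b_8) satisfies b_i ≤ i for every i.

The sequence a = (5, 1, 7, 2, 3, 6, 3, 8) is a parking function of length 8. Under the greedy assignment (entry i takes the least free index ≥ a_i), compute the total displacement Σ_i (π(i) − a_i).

Σπ = 36 ({1..8} each once); Σa = 5+1+7+2+3+6+3+8 = 35; disp = 36−35 = 1.

1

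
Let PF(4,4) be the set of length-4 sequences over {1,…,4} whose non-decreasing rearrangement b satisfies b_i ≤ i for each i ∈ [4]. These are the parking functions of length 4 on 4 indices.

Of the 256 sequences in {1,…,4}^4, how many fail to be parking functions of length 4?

#PF = (4+1−4)·(4+1)^{4−1} = 1 · 125 = 125 [KW]
One tuple (4,2,2,2) → sorted (2,2,2,4): b_1=2>1, not a PF.
4^4 − 125 = 256 − 125 = 131

131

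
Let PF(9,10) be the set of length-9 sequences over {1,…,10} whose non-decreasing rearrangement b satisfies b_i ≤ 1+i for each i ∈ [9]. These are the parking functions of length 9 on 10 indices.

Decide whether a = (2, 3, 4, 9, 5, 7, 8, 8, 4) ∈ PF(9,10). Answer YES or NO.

YES

Order a: b = (2, 3, 4, 4, 5, 7, 8, 8, 9).
  b_1=2 ≤ 2
  b_2=3 ≤ 3
  b_3=4 ≤ 4
  b_4=4 ≤ 5
  b_5=5 ≤ 6
  b_6=7 ≤ 7
  b_7=8 ≤ 8
  b_8=8 ≤ 9
  b_9=9 ≤ 10
All bounds hold ⇒ YES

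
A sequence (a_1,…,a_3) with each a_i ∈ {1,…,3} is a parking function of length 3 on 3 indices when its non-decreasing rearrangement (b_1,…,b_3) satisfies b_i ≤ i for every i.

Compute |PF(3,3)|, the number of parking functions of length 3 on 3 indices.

16

Count = 1·4^2 = 1·16 = 16 (Konheim–Weiss)
Example (2,1,1) → sorted (1,1,2): b_i ≤ i ∀i, a PF.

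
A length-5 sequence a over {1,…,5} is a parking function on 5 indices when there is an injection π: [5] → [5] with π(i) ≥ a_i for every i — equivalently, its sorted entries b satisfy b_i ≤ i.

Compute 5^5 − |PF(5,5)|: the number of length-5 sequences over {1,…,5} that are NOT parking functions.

1829

#PF = 1·6^4 = 1 · 1296 = 1296 (Konheim–Weiss)
One tuple (5,5,4,3,5) → sorted (3,4,5,5,5): b_1=3>1, not a PF.
5^5 − 1296 = 3125 − 1296 = 1829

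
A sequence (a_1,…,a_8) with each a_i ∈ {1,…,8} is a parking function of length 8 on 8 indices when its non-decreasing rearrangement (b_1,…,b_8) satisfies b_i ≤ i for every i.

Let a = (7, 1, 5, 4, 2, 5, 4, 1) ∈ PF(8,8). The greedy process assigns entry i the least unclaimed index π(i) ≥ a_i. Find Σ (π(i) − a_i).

7

Σπ = 8·9/2 = 36 (π permutes [8]); Σa = 7+1+5+4+2+5+4+1 = 29; disp = 36−29 = 7.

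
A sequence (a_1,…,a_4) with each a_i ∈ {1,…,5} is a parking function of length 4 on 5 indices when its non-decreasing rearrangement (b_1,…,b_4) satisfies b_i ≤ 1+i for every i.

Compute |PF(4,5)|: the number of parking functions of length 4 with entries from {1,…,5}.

432

#PF = (6−4)·6^(4−1) = 2·216 = 432 (Konheim–Weiss)
One tuple (5,2,2,2) → sorted (2,2,2,5): b_i ≤ 1+i ∀i, a PF.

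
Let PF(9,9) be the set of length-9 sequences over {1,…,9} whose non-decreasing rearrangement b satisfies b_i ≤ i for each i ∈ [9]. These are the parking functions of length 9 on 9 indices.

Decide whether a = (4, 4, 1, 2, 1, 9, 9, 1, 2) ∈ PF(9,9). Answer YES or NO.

NO

Order a: b = (1, 1, 1, 2, 2, 4, 4, 9, 9).
  b_1=1 ≤ 1
  b_2=1 ≤ 2
  b_3=1 ≤ 3
  b_4=2 ≤ 4
  b_5=2 ≤ 5
  b_6=4 ≤ 6
  b_7=4 ≤ 7
  b_8=9 > 8
  fails at i=8 ⇒ NO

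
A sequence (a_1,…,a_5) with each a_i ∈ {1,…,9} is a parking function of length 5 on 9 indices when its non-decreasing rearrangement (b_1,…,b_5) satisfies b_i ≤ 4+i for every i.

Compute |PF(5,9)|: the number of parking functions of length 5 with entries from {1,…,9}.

|PF(5,9)| = 5·10^4 = 5·10000 = 50000 (Konheim–Weiss)
Example (7,6,8,1,9) → sorted (1,6,7,8,9): b_i ≤ 4+i ∀i, a PF.

50000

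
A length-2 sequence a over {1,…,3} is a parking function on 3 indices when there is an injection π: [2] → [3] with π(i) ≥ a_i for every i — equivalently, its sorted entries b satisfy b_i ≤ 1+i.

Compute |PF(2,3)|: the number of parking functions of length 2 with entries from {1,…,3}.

8

#PF = (3+1−2)·(3+1)^{2−1} = 2×4 = 8
Check (2,1) → sorted (1,2): b_i ≤ 1+i ∀i, a PF.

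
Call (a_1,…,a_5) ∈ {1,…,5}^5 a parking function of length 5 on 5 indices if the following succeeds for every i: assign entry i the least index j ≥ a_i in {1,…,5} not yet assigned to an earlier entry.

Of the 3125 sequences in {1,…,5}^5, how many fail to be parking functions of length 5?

1829

|PF| = (6−5)·6^(5−1) = 1×1296 = 1296 (Pollak)
E.g. (4,5,3,3,4) → sorted (3,3,4,4,5): b_1=3>1, not a PF.
Total 3125; non-PF = 3125−1296 = 1829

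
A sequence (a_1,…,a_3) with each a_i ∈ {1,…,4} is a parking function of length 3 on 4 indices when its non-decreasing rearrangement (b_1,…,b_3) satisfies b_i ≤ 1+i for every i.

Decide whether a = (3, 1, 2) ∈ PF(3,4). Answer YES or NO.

YES

Rearranged: b = (1, 2, 3).
  b_1=1 ≤ 2
  b_2=2 ≤ 3
  b_3=3 ≤ 4
All bounds hold ⇒ YES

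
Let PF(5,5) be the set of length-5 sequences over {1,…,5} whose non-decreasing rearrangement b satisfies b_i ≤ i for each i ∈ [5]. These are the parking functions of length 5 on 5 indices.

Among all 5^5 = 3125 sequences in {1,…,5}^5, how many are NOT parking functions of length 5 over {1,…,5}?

1829

Count = (5−5+1)·(5+1)^(5−1) = 1·1296 = 1296
E.g. (3,3,5,4,5) → sorted (3,3,4,5,5): b_1=3>1, not a PF.
Total 3125; non-PF = 3125−1296 = 1829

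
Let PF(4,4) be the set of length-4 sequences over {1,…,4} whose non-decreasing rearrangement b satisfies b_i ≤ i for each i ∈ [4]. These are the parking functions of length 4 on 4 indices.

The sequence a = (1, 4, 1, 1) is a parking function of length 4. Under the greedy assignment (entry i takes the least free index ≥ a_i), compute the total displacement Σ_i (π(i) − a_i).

3

Σπ = 10 ({1..4} each once); Σa = 1+4+1+1 = 7; disp = 10−7 = 3.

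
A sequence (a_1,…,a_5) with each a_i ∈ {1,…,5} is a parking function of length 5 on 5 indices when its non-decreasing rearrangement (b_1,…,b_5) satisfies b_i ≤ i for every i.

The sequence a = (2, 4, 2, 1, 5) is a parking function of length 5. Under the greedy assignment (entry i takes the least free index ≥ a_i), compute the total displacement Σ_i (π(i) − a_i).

1

Σπ = 15 ({1..5} each once); Σa = 2+4+2+1+5 = 14; disp = 15−14 = 1.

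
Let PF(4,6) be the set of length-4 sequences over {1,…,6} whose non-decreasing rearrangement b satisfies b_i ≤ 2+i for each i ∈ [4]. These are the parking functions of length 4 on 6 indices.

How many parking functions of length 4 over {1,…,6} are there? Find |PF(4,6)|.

Count = (6+1−4)·(6+1)^{4−1} = 3·343 = 1029
Check (3,3,3,5) → sorted (3,3,3,5): b_i ≤ 2+i ∀i, a PF.

1029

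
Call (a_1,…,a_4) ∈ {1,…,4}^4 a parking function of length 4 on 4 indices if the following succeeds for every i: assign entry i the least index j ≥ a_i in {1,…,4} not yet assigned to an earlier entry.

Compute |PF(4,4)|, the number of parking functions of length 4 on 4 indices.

Count = (4+1−4)·(4+1)^{4−1} = 1·125 = 125
Check (4,3,2,1) → sorted (1,2,3,4): b_i ≤ i ∀i, a PF.

125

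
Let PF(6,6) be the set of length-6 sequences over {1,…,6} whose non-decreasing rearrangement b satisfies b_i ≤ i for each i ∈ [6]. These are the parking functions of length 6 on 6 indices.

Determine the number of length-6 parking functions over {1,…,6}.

16807

|PF(6,6)| = (6+1−6)·(6+1)^{6−1} = 1 · 16807 = 16807 (Pollak)
Example (6,5,1,4,2,2) → sorted (1,2,2,4,5,6): b_i ≤ i ∀i, a PF.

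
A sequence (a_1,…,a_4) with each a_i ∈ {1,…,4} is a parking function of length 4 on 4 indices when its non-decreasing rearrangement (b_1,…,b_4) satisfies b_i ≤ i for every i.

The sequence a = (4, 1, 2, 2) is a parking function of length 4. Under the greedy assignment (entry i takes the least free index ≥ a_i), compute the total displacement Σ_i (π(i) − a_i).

1

Σπ(i) = 1+…+4 = 10; Σa = 4+1+2+2 = 9; disp = 10−9 = 1.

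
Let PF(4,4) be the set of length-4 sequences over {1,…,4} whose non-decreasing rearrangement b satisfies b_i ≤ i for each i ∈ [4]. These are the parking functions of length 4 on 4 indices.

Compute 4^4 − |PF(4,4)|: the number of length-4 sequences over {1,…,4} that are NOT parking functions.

|PF| = 1·5^3 = 1 · 125 = 125
One tuple (3,2,2,3) → sorted (2,2,3,3): b_1=2>1, not a PF.
So 256 − 125 = 131 fail.

131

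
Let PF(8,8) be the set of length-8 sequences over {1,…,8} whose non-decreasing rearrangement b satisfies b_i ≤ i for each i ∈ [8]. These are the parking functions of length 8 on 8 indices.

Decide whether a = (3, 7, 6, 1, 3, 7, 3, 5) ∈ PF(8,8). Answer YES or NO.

Order a: b = (1, 3, 3, 3, 5, 6, 7, 7).
  b_1=1 ≤ 1
  b_2=3 > 2
  fails at i=2 ⇒ NO

NO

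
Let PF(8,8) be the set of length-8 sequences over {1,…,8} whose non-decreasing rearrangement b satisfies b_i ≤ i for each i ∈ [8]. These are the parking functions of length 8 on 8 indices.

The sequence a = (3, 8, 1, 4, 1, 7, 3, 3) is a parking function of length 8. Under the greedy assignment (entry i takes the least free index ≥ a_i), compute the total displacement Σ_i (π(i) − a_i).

Σπ = 8·9/2 = 36 (π permutes [8]); Σa = 3+8+1+4+1+7+3+3 = 30; disp = 36−30 = 6.

6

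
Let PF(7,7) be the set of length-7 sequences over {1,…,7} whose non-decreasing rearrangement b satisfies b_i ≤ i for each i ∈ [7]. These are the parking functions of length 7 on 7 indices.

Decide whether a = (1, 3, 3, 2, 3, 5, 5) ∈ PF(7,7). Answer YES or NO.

Sorted: b = (1, 2, 3, 3, 3, 5, 5).
  b_1=1 ≤ 1
  b_2=2 ≤ 2
  b_3=3 ≤ 3
  b_4=3 ≤ 4
  b_5=3 ≤ 5
  b_6=5 ≤ 6
  b_7=5 ≤ 7
All bounds hold ⇒ YES

YES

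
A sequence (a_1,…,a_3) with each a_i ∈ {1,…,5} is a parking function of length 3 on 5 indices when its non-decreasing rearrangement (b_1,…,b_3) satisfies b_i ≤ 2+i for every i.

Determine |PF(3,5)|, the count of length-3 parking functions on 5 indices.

#PF = 3·6^2 = 3·36 = 108
Example (3,2,2) → sorted (2,2,3): b_i ≤ 2+i ∀i, a PF.

108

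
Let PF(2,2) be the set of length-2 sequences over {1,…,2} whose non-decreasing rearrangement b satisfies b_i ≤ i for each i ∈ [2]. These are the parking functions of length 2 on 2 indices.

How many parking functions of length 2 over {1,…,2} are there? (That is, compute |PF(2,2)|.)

3

|PF(2,2)| = (2+1−2)·(2+1)^{2−1} = 1×3 = 3 (Pollak)
One tuple (1,1) → sorted (1,1): b_i ≤ i ∀i, a PF.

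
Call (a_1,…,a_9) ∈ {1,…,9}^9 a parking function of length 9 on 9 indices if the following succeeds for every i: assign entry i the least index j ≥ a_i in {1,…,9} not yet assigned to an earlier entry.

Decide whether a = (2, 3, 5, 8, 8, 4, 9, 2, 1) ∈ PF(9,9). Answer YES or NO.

Sorted: b = (1, 2, 2, 3, 4, 5, 8, 8, 9).
  b_1=1 ≤ 1
  b_2=2 ≤ 2
  b_3=2 ≤ 3
  b_4=3 ≤ 4
  b_5=4 ≤ 5
  b_6=5 ≤ 6
  b_7=8 > 7
  fails at i=7 ⇒ NO

NO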